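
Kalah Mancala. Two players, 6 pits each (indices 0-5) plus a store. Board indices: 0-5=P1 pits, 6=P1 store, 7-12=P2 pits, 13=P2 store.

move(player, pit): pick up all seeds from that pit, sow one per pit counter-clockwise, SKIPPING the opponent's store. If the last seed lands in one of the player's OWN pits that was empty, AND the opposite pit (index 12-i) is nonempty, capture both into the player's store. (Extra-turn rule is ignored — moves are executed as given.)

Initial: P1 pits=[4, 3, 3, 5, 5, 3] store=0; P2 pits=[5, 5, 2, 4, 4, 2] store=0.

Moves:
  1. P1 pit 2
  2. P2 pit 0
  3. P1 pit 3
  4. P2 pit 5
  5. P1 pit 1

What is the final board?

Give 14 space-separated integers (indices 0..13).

Answer: 5 0 1 1 8 6 1 1 7 4 5 5 0 1

Derivation:
Move 1: P1 pit2 -> P1=[4,3,0,6,6,4](0) P2=[5,5,2,4,4,2](0)
Move 2: P2 pit0 -> P1=[4,3,0,6,6,4](0) P2=[0,6,3,5,5,3](0)
Move 3: P1 pit3 -> P1=[4,3,0,0,7,5](1) P2=[1,7,4,5,5,3](0)
Move 4: P2 pit5 -> P1=[5,4,0,0,7,5](1) P2=[1,7,4,5,5,0](1)
Move 5: P1 pit1 -> P1=[5,0,1,1,8,6](1) P2=[1,7,4,5,5,0](1)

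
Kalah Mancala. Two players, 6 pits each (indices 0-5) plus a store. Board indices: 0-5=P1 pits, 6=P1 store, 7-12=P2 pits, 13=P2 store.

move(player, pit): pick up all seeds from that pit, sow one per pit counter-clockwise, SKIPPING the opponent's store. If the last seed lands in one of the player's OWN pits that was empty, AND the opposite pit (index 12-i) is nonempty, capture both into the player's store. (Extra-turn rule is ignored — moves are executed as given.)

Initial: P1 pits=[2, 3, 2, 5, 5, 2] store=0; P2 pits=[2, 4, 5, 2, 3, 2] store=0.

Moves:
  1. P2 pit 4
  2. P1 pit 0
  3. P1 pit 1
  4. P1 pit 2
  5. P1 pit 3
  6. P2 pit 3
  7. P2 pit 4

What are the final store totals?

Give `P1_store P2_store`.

Move 1: P2 pit4 -> P1=[3,3,2,5,5,2](0) P2=[2,4,5,2,0,3](1)
Move 2: P1 pit0 -> P1=[0,4,3,6,5,2](0) P2=[2,4,5,2,0,3](1)
Move 3: P1 pit1 -> P1=[0,0,4,7,6,3](0) P2=[2,4,5,2,0,3](1)
Move 4: P1 pit2 -> P1=[0,0,0,8,7,4](1) P2=[2,4,5,2,0,3](1)
Move 5: P1 pit3 -> P1=[0,0,0,0,8,5](2) P2=[3,5,6,3,1,3](1)
Move 6: P2 pit3 -> P1=[0,0,0,0,8,5](2) P2=[3,5,6,0,2,4](2)
Move 7: P2 pit4 -> P1=[0,0,0,0,8,5](2) P2=[3,5,6,0,0,5](3)

Answer: 2 3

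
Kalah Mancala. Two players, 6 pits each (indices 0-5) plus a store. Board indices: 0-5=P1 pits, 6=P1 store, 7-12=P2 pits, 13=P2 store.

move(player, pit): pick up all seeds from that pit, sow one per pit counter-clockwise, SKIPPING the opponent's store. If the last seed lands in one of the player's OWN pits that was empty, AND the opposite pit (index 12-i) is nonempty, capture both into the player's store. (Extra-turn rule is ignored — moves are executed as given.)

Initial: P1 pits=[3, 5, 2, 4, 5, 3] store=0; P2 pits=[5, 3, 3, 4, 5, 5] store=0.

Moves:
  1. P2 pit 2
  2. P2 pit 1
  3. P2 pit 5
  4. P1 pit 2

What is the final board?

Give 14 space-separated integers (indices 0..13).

Answer: 4 6 0 6 7 4 0 5 0 1 6 7 0 1

Derivation:
Move 1: P2 pit2 -> P1=[3,5,2,4,5,3](0) P2=[5,3,0,5,6,6](0)
Move 2: P2 pit1 -> P1=[3,5,2,4,5,3](0) P2=[5,0,1,6,7,6](0)
Move 3: P2 pit5 -> P1=[4,6,3,5,6,3](0) P2=[5,0,1,6,7,0](1)
Move 4: P1 pit2 -> P1=[4,6,0,6,7,4](0) P2=[5,0,1,6,7,0](1)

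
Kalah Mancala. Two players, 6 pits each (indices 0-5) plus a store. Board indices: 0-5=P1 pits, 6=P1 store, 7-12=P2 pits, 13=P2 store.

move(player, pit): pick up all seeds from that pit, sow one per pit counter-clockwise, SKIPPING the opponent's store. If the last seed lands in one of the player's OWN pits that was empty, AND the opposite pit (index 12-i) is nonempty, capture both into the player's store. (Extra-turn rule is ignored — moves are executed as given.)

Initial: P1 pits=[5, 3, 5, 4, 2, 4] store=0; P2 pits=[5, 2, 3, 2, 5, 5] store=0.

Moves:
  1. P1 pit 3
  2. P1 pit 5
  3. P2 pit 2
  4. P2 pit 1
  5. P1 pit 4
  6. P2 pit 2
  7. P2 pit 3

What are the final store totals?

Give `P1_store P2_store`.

Answer: 3 2

Derivation:
Move 1: P1 pit3 -> P1=[5,3,5,0,3,5](1) P2=[6,2,3,2,5,5](0)
Move 2: P1 pit5 -> P1=[5,3,5,0,3,0](2) P2=[7,3,4,3,5,5](0)
Move 3: P2 pit2 -> P1=[5,3,5,0,3,0](2) P2=[7,3,0,4,6,6](1)
Move 4: P2 pit1 -> P1=[5,3,5,0,3,0](2) P2=[7,0,1,5,7,6](1)
Move 5: P1 pit4 -> P1=[5,3,5,0,0,1](3) P2=[8,0,1,5,7,6](1)
Move 6: P2 pit2 -> P1=[5,3,5,0,0,1](3) P2=[8,0,0,6,7,6](1)
Move 7: P2 pit3 -> P1=[6,4,6,0,0,1](3) P2=[8,0,0,0,8,7](2)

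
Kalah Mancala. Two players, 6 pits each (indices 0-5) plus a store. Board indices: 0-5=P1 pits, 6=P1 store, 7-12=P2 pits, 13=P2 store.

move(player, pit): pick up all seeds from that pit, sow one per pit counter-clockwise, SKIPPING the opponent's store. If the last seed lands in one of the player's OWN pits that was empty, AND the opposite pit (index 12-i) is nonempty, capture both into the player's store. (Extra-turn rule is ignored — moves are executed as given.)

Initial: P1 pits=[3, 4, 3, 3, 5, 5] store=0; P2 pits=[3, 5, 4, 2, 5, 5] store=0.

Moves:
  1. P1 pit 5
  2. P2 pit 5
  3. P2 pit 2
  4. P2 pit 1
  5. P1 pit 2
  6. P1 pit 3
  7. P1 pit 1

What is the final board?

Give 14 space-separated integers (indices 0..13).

Move 1: P1 pit5 -> P1=[3,4,3,3,5,0](1) P2=[4,6,5,3,5,5](0)
Move 2: P2 pit5 -> P1=[4,5,4,4,5,0](1) P2=[4,6,5,3,5,0](1)
Move 3: P2 pit2 -> P1=[5,5,4,4,5,0](1) P2=[4,6,0,4,6,1](2)
Move 4: P2 pit1 -> P1=[6,5,4,4,5,0](1) P2=[4,0,1,5,7,2](3)
Move 5: P1 pit2 -> P1=[6,5,0,5,6,1](2) P2=[4,0,1,5,7,2](3)
Move 6: P1 pit3 -> P1=[6,5,0,0,7,2](3) P2=[5,1,1,5,7,2](3)
Move 7: P1 pit1 -> P1=[6,0,1,1,8,3](4) P2=[5,1,1,5,7,2](3)

Answer: 6 0 1 1 8 3 4 5 1 1 5 7 2 3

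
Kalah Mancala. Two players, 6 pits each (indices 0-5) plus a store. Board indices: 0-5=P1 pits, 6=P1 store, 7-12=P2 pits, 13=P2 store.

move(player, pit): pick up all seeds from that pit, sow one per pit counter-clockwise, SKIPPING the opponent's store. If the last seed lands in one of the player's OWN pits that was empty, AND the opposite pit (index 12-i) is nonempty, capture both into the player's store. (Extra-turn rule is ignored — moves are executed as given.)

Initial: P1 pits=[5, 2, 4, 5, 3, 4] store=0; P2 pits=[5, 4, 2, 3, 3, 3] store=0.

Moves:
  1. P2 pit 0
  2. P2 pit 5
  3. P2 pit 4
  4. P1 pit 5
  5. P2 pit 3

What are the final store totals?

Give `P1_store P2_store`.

Answer: 1 3

Derivation:
Move 1: P2 pit0 -> P1=[5,2,4,5,3,4](0) P2=[0,5,3,4,4,4](0)
Move 2: P2 pit5 -> P1=[6,3,5,5,3,4](0) P2=[0,5,3,4,4,0](1)
Move 3: P2 pit4 -> P1=[7,4,5,5,3,4](0) P2=[0,5,3,4,0,1](2)
Move 4: P1 pit5 -> P1=[7,4,5,5,3,0](1) P2=[1,6,4,4,0,1](2)
Move 5: P2 pit3 -> P1=[8,4,5,5,3,0](1) P2=[1,6,4,0,1,2](3)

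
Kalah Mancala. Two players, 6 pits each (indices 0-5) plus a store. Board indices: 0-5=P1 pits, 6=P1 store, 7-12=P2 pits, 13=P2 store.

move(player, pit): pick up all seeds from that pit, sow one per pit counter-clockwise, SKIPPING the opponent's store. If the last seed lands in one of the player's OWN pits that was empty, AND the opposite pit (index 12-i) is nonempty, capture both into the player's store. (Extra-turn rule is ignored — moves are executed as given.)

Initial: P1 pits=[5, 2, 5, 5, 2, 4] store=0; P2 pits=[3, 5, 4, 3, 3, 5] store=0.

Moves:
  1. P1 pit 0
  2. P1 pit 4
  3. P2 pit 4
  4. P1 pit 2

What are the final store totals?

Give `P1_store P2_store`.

Answer: 2 1

Derivation:
Move 1: P1 pit0 -> P1=[0,3,6,6,3,5](0) P2=[3,5,4,3,3,5](0)
Move 2: P1 pit4 -> P1=[0,3,6,6,0,6](1) P2=[4,5,4,3,3,5](0)
Move 3: P2 pit4 -> P1=[1,3,6,6,0,6](1) P2=[4,5,4,3,0,6](1)
Move 4: P1 pit2 -> P1=[1,3,0,7,1,7](2) P2=[5,6,4,3,0,6](1)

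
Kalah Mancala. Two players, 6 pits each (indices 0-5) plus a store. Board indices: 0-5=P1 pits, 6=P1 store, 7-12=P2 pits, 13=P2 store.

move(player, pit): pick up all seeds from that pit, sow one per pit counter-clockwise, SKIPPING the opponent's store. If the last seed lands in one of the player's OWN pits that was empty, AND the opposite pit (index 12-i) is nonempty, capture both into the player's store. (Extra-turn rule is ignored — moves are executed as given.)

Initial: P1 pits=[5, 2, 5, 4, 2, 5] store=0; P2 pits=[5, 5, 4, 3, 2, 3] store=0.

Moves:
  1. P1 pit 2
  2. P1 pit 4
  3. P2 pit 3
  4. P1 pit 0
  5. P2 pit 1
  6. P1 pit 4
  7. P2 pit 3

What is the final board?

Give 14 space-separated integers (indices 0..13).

Move 1: P1 pit2 -> P1=[5,2,0,5,3,6](1) P2=[6,5,4,3,2,3](0)
Move 2: P1 pit4 -> P1=[5,2,0,5,0,7](2) P2=[7,5,4,3,2,3](0)
Move 3: P2 pit3 -> P1=[5,2,0,5,0,7](2) P2=[7,5,4,0,3,4](1)
Move 4: P1 pit0 -> P1=[0,3,1,6,1,8](2) P2=[7,5,4,0,3,4](1)
Move 5: P2 pit1 -> P1=[0,3,1,6,1,8](2) P2=[7,0,5,1,4,5](2)
Move 6: P1 pit4 -> P1=[0,3,1,6,0,9](2) P2=[7,0,5,1,4,5](2)
Move 7: P2 pit3 -> P1=[0,3,1,6,0,9](2) P2=[7,0,5,0,5,5](2)

Answer: 0 3 1 6 0 9 2 7 0 5 0 5 5 2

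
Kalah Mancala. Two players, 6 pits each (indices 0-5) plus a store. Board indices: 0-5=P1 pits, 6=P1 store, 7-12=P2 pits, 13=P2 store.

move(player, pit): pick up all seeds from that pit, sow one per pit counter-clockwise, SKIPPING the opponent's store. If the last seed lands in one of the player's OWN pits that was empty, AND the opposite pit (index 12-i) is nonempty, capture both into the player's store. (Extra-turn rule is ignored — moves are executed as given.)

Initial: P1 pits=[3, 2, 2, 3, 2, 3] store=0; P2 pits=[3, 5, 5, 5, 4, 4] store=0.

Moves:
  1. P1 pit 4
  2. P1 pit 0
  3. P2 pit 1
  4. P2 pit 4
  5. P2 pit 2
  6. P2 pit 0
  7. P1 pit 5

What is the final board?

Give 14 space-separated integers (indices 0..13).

Move 1: P1 pit4 -> P1=[3,2,2,3,0,4](1) P2=[3,5,5,5,4,4](0)
Move 2: P1 pit0 -> P1=[0,3,3,4,0,4](1) P2=[3,5,5,5,4,4](0)
Move 3: P2 pit1 -> P1=[0,3,3,4,0,4](1) P2=[3,0,6,6,5,5](1)
Move 4: P2 pit4 -> P1=[1,4,4,4,0,4](1) P2=[3,0,6,6,0,6](2)
Move 5: P2 pit2 -> P1=[2,5,4,4,0,4](1) P2=[3,0,0,7,1,7](3)
Move 6: P2 pit0 -> P1=[2,5,4,4,0,4](1) P2=[0,1,1,8,1,7](3)
Move 7: P1 pit5 -> P1=[2,5,4,4,0,0](2) P2=[1,2,2,8,1,7](3)

Answer: 2 5 4 4 0 0 2 1 2 2 8 1 7 3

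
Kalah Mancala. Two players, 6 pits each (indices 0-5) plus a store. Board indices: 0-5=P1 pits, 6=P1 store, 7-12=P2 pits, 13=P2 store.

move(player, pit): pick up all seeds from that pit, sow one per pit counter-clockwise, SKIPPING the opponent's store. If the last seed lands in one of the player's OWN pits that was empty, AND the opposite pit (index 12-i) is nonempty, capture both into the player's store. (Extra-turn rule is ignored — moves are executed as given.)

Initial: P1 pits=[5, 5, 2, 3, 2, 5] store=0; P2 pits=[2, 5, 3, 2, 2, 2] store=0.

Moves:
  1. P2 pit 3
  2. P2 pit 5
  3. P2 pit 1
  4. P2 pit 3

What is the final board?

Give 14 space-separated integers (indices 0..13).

Answer: 6 6 2 3 2 5 0 2 0 4 0 5 1 2

Derivation:
Move 1: P2 pit3 -> P1=[5,5,2,3,2,5](0) P2=[2,5,3,0,3,3](0)
Move 2: P2 pit5 -> P1=[6,6,2,3,2,5](0) P2=[2,5,3,0,3,0](1)
Move 3: P2 pit1 -> P1=[6,6,2,3,2,5](0) P2=[2,0,4,1,4,1](2)
Move 4: P2 pit3 -> P1=[6,6,2,3,2,5](0) P2=[2,0,4,0,5,1](2)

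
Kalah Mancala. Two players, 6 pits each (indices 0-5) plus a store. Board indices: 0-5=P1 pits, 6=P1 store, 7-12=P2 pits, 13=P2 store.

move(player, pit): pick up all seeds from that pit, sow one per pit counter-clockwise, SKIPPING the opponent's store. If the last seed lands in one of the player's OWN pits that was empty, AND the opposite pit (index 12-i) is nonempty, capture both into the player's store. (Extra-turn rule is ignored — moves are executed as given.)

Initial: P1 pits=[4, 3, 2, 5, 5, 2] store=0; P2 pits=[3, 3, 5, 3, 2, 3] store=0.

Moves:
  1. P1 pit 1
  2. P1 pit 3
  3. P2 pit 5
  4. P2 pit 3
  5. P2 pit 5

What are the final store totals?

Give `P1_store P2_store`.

Move 1: P1 pit1 -> P1=[4,0,3,6,6,2](0) P2=[3,3,5,3,2,3](0)
Move 2: P1 pit3 -> P1=[4,0,3,0,7,3](1) P2=[4,4,6,3,2,3](0)
Move 3: P2 pit5 -> P1=[5,1,3,0,7,3](1) P2=[4,4,6,3,2,0](1)
Move 4: P2 pit3 -> P1=[5,1,3,0,7,3](1) P2=[4,4,6,0,3,1](2)
Move 5: P2 pit5 -> P1=[5,1,3,0,7,3](1) P2=[4,4,6,0,3,0](3)

Answer: 1 3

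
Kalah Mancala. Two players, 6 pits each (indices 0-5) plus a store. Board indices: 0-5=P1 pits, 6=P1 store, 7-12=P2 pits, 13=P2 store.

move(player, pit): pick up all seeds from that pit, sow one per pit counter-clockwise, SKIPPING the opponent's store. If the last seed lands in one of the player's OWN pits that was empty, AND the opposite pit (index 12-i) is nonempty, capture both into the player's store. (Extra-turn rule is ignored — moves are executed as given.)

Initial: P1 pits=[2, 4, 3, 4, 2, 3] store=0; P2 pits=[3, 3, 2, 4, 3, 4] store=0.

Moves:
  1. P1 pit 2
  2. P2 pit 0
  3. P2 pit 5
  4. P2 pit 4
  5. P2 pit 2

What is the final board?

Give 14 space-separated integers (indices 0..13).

Move 1: P1 pit2 -> P1=[2,4,0,5,3,4](0) P2=[3,3,2,4,3,4](0)
Move 2: P2 pit0 -> P1=[2,4,0,5,3,4](0) P2=[0,4,3,5,3,4](0)
Move 3: P2 pit5 -> P1=[3,5,1,5,3,4](0) P2=[0,4,3,5,3,0](1)
Move 4: P2 pit4 -> P1=[4,5,1,5,3,4](0) P2=[0,4,3,5,0,1](2)
Move 5: P2 pit2 -> P1=[4,5,1,5,3,4](0) P2=[0,4,0,6,1,2](2)

Answer: 4 5 1 5 3 4 0 0 4 0 6 1 2 2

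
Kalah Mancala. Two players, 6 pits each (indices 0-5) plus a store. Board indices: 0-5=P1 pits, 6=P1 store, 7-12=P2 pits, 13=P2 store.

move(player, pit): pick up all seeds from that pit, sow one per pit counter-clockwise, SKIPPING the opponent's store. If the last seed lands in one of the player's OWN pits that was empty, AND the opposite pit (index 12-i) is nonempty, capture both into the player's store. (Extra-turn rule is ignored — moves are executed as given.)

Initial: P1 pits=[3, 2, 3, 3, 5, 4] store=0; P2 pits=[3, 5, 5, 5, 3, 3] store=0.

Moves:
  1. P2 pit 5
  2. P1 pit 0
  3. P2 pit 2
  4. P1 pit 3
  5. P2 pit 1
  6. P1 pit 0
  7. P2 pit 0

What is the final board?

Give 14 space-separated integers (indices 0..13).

Answer: 0 5 4 0 7 5 1 0 1 2 8 6 2 3

Derivation:
Move 1: P2 pit5 -> P1=[4,3,3,3,5,4](0) P2=[3,5,5,5,3,0](1)
Move 2: P1 pit0 -> P1=[0,4,4,4,6,4](0) P2=[3,5,5,5,3,0](1)
Move 3: P2 pit2 -> P1=[1,4,4,4,6,4](0) P2=[3,5,0,6,4,1](2)
Move 4: P1 pit3 -> P1=[1,4,4,0,7,5](1) P2=[4,5,0,6,4,1](2)
Move 5: P2 pit1 -> P1=[1,4,4,0,7,5](1) P2=[4,0,1,7,5,2](3)
Move 6: P1 pit0 -> P1=[0,5,4,0,7,5](1) P2=[4,0,1,7,5,2](3)
Move 7: P2 pit0 -> P1=[0,5,4,0,7,5](1) P2=[0,1,2,8,6,2](3)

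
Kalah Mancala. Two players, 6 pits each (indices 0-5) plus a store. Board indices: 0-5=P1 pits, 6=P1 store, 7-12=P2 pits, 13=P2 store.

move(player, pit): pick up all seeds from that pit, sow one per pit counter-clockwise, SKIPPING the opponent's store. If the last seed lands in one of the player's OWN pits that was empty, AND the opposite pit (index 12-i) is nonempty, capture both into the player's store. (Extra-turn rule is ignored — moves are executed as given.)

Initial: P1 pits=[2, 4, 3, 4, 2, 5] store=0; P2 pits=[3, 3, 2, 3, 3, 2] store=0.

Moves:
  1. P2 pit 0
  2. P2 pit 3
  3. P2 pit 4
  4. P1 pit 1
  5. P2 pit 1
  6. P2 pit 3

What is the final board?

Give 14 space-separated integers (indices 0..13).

Answer: 4 0 4 5 3 6 1 0 0 4 0 2 5 2

Derivation:
Move 1: P2 pit0 -> P1=[2,4,3,4,2,5](0) P2=[0,4,3,4,3,2](0)
Move 2: P2 pit3 -> P1=[3,4,3,4,2,5](0) P2=[0,4,3,0,4,3](1)
Move 3: P2 pit4 -> P1=[4,5,3,4,2,5](0) P2=[0,4,3,0,0,4](2)
Move 4: P1 pit1 -> P1=[4,0,4,5,3,6](1) P2=[0,4,3,0,0,4](2)
Move 5: P2 pit1 -> P1=[4,0,4,5,3,6](1) P2=[0,0,4,1,1,5](2)
Move 6: P2 pit3 -> P1=[4,0,4,5,3,6](1) P2=[0,0,4,0,2,5](2)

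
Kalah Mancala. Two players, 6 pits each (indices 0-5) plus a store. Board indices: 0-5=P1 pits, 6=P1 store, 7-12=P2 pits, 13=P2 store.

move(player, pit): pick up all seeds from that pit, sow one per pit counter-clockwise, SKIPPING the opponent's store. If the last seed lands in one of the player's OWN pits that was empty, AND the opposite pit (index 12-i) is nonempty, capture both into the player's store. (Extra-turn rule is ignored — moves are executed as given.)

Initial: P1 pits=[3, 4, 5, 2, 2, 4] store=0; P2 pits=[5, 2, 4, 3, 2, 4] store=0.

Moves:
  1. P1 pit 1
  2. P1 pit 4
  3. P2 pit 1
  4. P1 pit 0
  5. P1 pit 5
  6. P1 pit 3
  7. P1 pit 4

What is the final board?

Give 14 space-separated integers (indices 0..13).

Move 1: P1 pit1 -> P1=[3,0,6,3,3,5](0) P2=[5,2,4,3,2,4](0)
Move 2: P1 pit4 -> P1=[3,0,6,3,0,6](1) P2=[6,2,4,3,2,4](0)
Move 3: P2 pit1 -> P1=[3,0,6,3,0,6](1) P2=[6,0,5,4,2,4](0)
Move 4: P1 pit0 -> P1=[0,1,7,4,0,6](1) P2=[6,0,5,4,2,4](0)
Move 5: P1 pit5 -> P1=[0,1,7,4,0,0](2) P2=[7,1,6,5,3,4](0)
Move 6: P1 pit3 -> P1=[0,1,7,0,1,1](3) P2=[8,1,6,5,3,4](0)
Move 7: P1 pit4 -> P1=[0,1,7,0,0,2](3) P2=[8,1,6,5,3,4](0)

Answer: 0 1 7 0 0 2 3 8 1 6 5 3 4 0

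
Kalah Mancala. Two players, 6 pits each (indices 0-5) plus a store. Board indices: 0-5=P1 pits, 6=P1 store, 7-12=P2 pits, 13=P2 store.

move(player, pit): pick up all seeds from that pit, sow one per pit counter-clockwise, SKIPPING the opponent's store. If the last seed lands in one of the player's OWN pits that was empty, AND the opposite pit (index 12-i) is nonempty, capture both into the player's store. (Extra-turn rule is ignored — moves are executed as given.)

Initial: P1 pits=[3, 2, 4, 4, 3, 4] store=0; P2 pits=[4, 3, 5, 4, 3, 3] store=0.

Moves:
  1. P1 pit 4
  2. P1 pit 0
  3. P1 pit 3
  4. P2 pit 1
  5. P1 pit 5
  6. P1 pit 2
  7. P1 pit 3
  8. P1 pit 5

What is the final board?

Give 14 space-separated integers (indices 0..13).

Answer: 0 3 0 0 3 0 5 8 1 7 6 5 4 0

Derivation:
Move 1: P1 pit4 -> P1=[3,2,4,4,0,5](1) P2=[5,3,5,4,3,3](0)
Move 2: P1 pit0 -> P1=[0,3,5,5,0,5](1) P2=[5,3,5,4,3,3](0)
Move 3: P1 pit3 -> P1=[0,3,5,0,1,6](2) P2=[6,4,5,4,3,3](0)
Move 4: P2 pit1 -> P1=[0,3,5,0,1,6](2) P2=[6,0,6,5,4,4](0)
Move 5: P1 pit5 -> P1=[0,3,5,0,1,0](3) P2=[7,1,7,6,5,4](0)
Move 6: P1 pit2 -> P1=[0,3,0,1,2,1](4) P2=[8,1,7,6,5,4](0)
Move 7: P1 pit3 -> P1=[0,3,0,0,3,1](4) P2=[8,1,7,6,5,4](0)
Move 8: P1 pit5 -> P1=[0,3,0,0,3,0](5) P2=[8,1,7,6,5,4](0)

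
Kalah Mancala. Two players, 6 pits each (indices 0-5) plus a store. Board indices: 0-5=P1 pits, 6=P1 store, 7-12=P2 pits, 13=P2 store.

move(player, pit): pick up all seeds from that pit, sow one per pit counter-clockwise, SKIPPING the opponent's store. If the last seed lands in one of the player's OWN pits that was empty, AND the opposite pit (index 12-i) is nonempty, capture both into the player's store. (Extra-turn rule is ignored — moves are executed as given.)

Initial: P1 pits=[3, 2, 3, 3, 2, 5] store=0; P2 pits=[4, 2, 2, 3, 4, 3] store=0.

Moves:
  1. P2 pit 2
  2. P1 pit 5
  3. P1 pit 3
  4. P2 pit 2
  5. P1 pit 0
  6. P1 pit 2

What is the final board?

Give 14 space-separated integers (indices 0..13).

Move 1: P2 pit2 -> P1=[3,2,3,3,2,5](0) P2=[4,2,0,4,5,3](0)
Move 2: P1 pit5 -> P1=[3,2,3,3,2,0](1) P2=[5,3,1,5,5,3](0)
Move 3: P1 pit3 -> P1=[3,2,3,0,3,1](2) P2=[5,3,1,5,5,3](0)
Move 4: P2 pit2 -> P1=[3,2,3,0,3,1](2) P2=[5,3,0,6,5,3](0)
Move 5: P1 pit0 -> P1=[0,3,4,1,3,1](2) P2=[5,3,0,6,5,3](0)
Move 6: P1 pit2 -> P1=[0,3,0,2,4,2](3) P2=[5,3,0,6,5,3](0)

Answer: 0 3 0 2 4 2 3 5 3 0 6 5 3 0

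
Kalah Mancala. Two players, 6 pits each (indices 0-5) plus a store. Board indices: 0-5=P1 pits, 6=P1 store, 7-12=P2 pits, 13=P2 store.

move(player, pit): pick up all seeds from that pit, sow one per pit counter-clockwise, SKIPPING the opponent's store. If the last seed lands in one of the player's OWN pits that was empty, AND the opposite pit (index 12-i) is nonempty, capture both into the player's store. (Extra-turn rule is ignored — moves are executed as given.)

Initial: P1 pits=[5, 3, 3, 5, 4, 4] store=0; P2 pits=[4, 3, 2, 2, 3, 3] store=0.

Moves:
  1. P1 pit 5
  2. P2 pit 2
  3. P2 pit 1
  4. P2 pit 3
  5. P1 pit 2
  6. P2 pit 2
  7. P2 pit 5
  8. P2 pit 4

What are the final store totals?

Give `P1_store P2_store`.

Move 1: P1 pit5 -> P1=[5,3,3,5,4,0](1) P2=[5,4,3,2,3,3](0)
Move 2: P2 pit2 -> P1=[5,3,3,5,4,0](1) P2=[5,4,0,3,4,4](0)
Move 3: P2 pit1 -> P1=[5,3,3,5,4,0](1) P2=[5,0,1,4,5,5](0)
Move 4: P2 pit3 -> P1=[6,3,3,5,4,0](1) P2=[5,0,1,0,6,6](1)
Move 5: P1 pit2 -> P1=[6,3,0,6,5,0](7) P2=[0,0,1,0,6,6](1)
Move 6: P2 pit2 -> P1=[6,3,0,6,5,0](7) P2=[0,0,0,1,6,6](1)
Move 7: P2 pit5 -> P1=[7,4,1,7,6,0](7) P2=[0,0,0,1,6,0](2)
Move 8: P2 pit4 -> P1=[8,5,2,8,6,0](7) P2=[0,0,0,1,0,1](3)

Answer: 7 3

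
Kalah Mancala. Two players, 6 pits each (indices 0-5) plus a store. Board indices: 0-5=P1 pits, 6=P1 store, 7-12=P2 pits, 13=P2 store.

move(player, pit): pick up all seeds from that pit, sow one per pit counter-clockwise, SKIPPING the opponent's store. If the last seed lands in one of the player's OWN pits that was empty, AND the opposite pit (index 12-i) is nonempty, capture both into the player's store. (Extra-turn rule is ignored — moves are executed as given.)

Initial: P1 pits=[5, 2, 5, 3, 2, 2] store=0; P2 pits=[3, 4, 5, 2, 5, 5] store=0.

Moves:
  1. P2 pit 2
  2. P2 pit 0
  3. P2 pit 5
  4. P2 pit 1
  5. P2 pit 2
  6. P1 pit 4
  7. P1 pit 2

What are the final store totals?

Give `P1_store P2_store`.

Move 1: P2 pit2 -> P1=[6,2,5,3,2,2](0) P2=[3,4,0,3,6,6](1)
Move 2: P2 pit0 -> P1=[6,2,5,3,2,2](0) P2=[0,5,1,4,6,6](1)
Move 3: P2 pit5 -> P1=[7,3,6,4,3,2](0) P2=[0,5,1,4,6,0](2)
Move 4: P2 pit1 -> P1=[7,3,6,4,3,2](0) P2=[0,0,2,5,7,1](3)
Move 5: P2 pit2 -> P1=[7,3,6,4,3,2](0) P2=[0,0,0,6,8,1](3)
Move 6: P1 pit4 -> P1=[7,3,6,4,0,3](1) P2=[1,0,0,6,8,1](3)
Move 7: P1 pit2 -> P1=[7,3,0,5,1,4](2) P2=[2,1,0,6,8,1](3)

Answer: 2 3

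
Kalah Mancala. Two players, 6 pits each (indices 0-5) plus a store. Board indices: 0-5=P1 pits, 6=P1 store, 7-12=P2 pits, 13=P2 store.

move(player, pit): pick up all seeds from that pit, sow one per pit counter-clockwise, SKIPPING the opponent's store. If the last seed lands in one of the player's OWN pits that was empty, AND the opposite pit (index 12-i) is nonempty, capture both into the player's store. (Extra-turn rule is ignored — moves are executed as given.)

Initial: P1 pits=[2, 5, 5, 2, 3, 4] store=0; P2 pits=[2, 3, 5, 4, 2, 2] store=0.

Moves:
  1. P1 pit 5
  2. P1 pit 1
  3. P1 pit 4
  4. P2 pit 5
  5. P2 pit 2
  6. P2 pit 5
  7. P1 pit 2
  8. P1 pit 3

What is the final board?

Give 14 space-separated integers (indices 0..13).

Move 1: P1 pit5 -> P1=[2,5,5,2,3,0](1) P2=[3,4,6,4,2,2](0)
Move 2: P1 pit1 -> P1=[2,0,6,3,4,1](2) P2=[3,4,6,4,2,2](0)
Move 3: P1 pit4 -> P1=[2,0,6,3,0,2](3) P2=[4,5,6,4,2,2](0)
Move 4: P2 pit5 -> P1=[3,0,6,3,0,2](3) P2=[4,5,6,4,2,0](1)
Move 5: P2 pit2 -> P1=[4,1,6,3,0,2](3) P2=[4,5,0,5,3,1](2)
Move 6: P2 pit5 -> P1=[4,1,6,3,0,2](3) P2=[4,5,0,5,3,0](3)
Move 7: P1 pit2 -> P1=[4,1,0,4,1,3](4) P2=[5,6,0,5,3,0](3)
Move 8: P1 pit3 -> P1=[4,1,0,0,2,4](5) P2=[6,6,0,5,3,0](3)

Answer: 4 1 0 0 2 4 5 6 6 0 5 3 0 3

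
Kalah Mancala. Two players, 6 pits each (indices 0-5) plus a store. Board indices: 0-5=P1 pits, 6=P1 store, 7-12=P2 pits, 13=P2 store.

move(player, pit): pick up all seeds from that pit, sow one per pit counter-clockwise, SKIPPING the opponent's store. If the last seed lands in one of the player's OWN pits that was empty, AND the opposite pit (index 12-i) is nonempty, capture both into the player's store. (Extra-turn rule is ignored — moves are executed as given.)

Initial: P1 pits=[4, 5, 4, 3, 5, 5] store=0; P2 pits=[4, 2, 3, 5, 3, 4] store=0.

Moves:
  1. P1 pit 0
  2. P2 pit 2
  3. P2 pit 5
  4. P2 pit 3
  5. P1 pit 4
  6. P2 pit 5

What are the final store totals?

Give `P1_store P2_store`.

Move 1: P1 pit0 -> P1=[0,6,5,4,6,5](0) P2=[4,2,3,5,3,4](0)
Move 2: P2 pit2 -> P1=[0,6,5,4,6,5](0) P2=[4,2,0,6,4,5](0)
Move 3: P2 pit5 -> P1=[1,7,6,5,6,5](0) P2=[4,2,0,6,4,0](1)
Move 4: P2 pit3 -> P1=[2,8,7,5,6,5](0) P2=[4,2,0,0,5,1](2)
Move 5: P1 pit4 -> P1=[2,8,7,5,0,6](1) P2=[5,3,1,1,5,1](2)
Move 6: P2 pit5 -> P1=[2,8,7,5,0,6](1) P2=[5,3,1,1,5,0](3)

Answer: 1 3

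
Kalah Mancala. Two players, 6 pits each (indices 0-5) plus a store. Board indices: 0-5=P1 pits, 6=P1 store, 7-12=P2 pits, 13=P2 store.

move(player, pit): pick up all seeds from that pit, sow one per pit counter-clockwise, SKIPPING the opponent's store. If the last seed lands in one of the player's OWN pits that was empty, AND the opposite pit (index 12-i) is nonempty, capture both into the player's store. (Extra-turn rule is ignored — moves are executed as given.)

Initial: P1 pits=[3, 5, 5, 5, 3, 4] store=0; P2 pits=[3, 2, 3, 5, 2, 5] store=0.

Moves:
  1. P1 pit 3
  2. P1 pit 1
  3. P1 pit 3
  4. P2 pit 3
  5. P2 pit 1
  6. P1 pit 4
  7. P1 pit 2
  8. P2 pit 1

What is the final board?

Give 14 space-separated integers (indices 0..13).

Answer: 4 1 0 1 1 8 4 6 0 6 3 4 6 1

Derivation:
Move 1: P1 pit3 -> P1=[3,5,5,0,4,5](1) P2=[4,3,3,5,2,5](0)
Move 2: P1 pit1 -> P1=[3,0,6,1,5,6](2) P2=[4,3,3,5,2,5](0)
Move 3: P1 pit3 -> P1=[3,0,6,0,6,6](2) P2=[4,3,3,5,2,5](0)
Move 4: P2 pit3 -> P1=[4,1,6,0,6,6](2) P2=[4,3,3,0,3,6](1)
Move 5: P2 pit1 -> P1=[4,1,6,0,6,6](2) P2=[4,0,4,1,4,6](1)
Move 6: P1 pit4 -> P1=[4,1,6,0,0,7](3) P2=[5,1,5,2,4,6](1)
Move 7: P1 pit2 -> P1=[4,1,0,1,1,8](4) P2=[6,2,5,2,4,6](1)
Move 8: P2 pit1 -> P1=[4,1,0,1,1,8](4) P2=[6,0,6,3,4,6](1)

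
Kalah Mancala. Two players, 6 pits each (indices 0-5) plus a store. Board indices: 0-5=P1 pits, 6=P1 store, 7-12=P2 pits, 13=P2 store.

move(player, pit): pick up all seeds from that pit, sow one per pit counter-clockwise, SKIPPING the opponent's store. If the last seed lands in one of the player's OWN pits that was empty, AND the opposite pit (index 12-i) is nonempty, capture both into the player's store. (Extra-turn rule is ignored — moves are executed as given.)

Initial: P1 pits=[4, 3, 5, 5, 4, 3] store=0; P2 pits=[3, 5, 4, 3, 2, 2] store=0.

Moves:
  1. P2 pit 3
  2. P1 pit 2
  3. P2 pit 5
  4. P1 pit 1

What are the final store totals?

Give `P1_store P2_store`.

Move 1: P2 pit3 -> P1=[4,3,5,5,4,3](0) P2=[3,5,4,0,3,3](1)
Move 2: P1 pit2 -> P1=[4,3,0,6,5,4](1) P2=[4,5,4,0,3,3](1)
Move 3: P2 pit5 -> P1=[5,4,0,6,5,4](1) P2=[4,5,4,0,3,0](2)
Move 4: P1 pit1 -> P1=[5,0,1,7,6,5](1) P2=[4,5,4,0,3,0](2)

Answer: 1 2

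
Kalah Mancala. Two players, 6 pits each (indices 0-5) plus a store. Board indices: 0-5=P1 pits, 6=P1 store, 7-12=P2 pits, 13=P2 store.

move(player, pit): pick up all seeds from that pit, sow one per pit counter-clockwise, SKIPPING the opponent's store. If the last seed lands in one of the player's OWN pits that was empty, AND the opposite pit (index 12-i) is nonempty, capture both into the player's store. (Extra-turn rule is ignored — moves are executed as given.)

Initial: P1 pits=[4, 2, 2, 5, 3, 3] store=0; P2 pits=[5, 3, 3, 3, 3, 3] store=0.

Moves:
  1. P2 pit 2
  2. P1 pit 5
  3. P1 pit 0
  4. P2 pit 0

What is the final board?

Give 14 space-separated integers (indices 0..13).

Answer: 0 3 3 6 4 0 1 0 5 1 5 5 5 1

Derivation:
Move 1: P2 pit2 -> P1=[4,2,2,5,3,3](0) P2=[5,3,0,4,4,4](0)
Move 2: P1 pit5 -> P1=[4,2,2,5,3,0](1) P2=[6,4,0,4,4,4](0)
Move 3: P1 pit0 -> P1=[0,3,3,6,4,0](1) P2=[6,4,0,4,4,4](0)
Move 4: P2 pit0 -> P1=[0,3,3,6,4,0](1) P2=[0,5,1,5,5,5](1)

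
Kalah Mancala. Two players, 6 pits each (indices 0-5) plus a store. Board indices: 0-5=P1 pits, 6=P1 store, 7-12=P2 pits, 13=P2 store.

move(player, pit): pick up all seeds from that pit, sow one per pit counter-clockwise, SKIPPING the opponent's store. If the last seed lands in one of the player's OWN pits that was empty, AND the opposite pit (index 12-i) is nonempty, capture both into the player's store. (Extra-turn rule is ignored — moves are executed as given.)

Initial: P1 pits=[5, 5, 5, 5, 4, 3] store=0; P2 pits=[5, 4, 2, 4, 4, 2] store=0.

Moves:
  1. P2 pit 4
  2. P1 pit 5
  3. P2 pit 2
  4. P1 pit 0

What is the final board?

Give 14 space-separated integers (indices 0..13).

Move 1: P2 pit4 -> P1=[6,6,5,5,4,3](0) P2=[5,4,2,4,0,3](1)
Move 2: P1 pit5 -> P1=[6,6,5,5,4,0](1) P2=[6,5,2,4,0,3](1)
Move 3: P2 pit2 -> P1=[6,0,5,5,4,0](1) P2=[6,5,0,5,0,3](8)
Move 4: P1 pit0 -> P1=[0,1,6,6,5,1](2) P2=[6,5,0,5,0,3](8)

Answer: 0 1 6 6 5 1 2 6 5 0 5 0 3 8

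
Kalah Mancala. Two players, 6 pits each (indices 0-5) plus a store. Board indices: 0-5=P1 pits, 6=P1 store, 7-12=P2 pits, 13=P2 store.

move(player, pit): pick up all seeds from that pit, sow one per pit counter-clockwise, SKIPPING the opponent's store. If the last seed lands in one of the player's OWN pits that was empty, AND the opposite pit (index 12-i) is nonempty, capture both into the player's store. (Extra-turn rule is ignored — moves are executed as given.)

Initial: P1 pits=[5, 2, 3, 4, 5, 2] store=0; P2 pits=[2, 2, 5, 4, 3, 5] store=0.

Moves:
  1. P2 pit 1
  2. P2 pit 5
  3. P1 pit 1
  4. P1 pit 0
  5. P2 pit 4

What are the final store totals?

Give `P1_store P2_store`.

Answer: 1 2

Derivation:
Move 1: P2 pit1 -> P1=[5,2,3,4,5,2](0) P2=[2,0,6,5,3,5](0)
Move 2: P2 pit5 -> P1=[6,3,4,5,5,2](0) P2=[2,0,6,5,3,0](1)
Move 3: P1 pit1 -> P1=[6,0,5,6,6,2](0) P2=[2,0,6,5,3,0](1)
Move 4: P1 pit0 -> P1=[0,1,6,7,7,3](1) P2=[2,0,6,5,3,0](1)
Move 5: P2 pit4 -> P1=[1,1,6,7,7,3](1) P2=[2,0,6,5,0,1](2)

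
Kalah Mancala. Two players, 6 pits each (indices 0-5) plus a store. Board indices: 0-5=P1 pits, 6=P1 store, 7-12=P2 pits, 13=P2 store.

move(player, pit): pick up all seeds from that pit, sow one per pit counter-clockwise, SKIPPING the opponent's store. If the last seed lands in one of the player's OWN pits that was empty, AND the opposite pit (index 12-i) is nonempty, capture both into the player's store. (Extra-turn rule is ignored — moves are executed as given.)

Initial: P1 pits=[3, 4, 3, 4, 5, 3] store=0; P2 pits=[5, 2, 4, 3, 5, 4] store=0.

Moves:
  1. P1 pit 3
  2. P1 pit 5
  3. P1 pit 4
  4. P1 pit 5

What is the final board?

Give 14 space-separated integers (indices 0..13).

Move 1: P1 pit3 -> P1=[3,4,3,0,6,4](1) P2=[6,2,4,3,5,4](0)
Move 2: P1 pit5 -> P1=[3,4,3,0,6,0](2) P2=[7,3,5,3,5,4](0)
Move 3: P1 pit4 -> P1=[3,4,3,0,0,1](3) P2=[8,4,6,4,5,4](0)
Move 4: P1 pit5 -> P1=[3,4,3,0,0,0](4) P2=[8,4,6,4,5,4](0)

Answer: 3 4 3 0 0 0 4 8 4 6 4 5 4 0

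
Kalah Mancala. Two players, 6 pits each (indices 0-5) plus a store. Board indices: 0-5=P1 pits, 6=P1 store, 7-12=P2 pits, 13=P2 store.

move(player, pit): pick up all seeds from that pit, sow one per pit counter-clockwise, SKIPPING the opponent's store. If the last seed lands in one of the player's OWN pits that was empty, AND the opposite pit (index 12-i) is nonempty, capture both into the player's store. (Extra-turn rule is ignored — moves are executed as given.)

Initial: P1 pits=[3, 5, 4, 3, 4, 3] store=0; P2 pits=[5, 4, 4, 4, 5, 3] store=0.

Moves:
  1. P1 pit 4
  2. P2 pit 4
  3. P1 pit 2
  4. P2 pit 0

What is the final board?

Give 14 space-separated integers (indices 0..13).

Move 1: P1 pit4 -> P1=[3,5,4,3,0,4](1) P2=[6,5,4,4,5,3](0)
Move 2: P2 pit4 -> P1=[4,6,5,3,0,4](1) P2=[6,5,4,4,0,4](1)
Move 3: P1 pit2 -> P1=[4,6,0,4,1,5](2) P2=[7,5,4,4,0,4](1)
Move 4: P2 pit0 -> P1=[5,6,0,4,1,5](2) P2=[0,6,5,5,1,5](2)

Answer: 5 6 0 4 1 5 2 0 6 5 5 1 5 2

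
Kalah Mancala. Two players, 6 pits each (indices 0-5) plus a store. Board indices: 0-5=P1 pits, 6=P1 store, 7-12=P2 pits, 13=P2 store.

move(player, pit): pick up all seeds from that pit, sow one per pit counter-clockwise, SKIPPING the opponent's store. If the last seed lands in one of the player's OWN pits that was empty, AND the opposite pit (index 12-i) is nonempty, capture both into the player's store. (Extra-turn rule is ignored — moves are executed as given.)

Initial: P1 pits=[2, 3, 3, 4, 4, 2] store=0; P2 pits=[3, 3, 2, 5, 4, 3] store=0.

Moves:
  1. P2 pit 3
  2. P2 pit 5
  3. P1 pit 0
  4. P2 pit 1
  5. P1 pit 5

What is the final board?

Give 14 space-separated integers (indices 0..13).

Answer: 0 6 5 5 5 0 1 4 0 3 1 6 0 2

Derivation:
Move 1: P2 pit3 -> P1=[3,4,3,4,4,2](0) P2=[3,3,2,0,5,4](1)
Move 2: P2 pit5 -> P1=[4,5,4,4,4,2](0) P2=[3,3,2,0,5,0](2)
Move 3: P1 pit0 -> P1=[0,6,5,5,5,2](0) P2=[3,3,2,0,5,0](2)
Move 4: P2 pit1 -> P1=[0,6,5,5,5,2](0) P2=[3,0,3,1,6,0](2)
Move 5: P1 pit5 -> P1=[0,6,5,5,5,0](1) P2=[4,0,3,1,6,0](2)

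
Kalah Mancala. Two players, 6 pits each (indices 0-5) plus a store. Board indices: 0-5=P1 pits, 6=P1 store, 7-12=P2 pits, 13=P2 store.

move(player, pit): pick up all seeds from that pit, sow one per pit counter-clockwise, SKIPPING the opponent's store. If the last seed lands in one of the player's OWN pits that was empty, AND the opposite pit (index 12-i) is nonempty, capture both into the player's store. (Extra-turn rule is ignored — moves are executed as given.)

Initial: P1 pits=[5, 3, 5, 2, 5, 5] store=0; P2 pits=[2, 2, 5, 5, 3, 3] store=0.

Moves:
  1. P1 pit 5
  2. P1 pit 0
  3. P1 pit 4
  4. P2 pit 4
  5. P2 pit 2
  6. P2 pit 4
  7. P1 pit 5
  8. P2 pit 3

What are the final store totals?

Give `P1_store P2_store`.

Answer: 7 3

Derivation:
Move 1: P1 pit5 -> P1=[5,3,5,2,5,0](1) P2=[3,3,6,6,3,3](0)
Move 2: P1 pit0 -> P1=[0,4,6,3,6,0](5) P2=[0,3,6,6,3,3](0)
Move 3: P1 pit4 -> P1=[0,4,6,3,0,1](6) P2=[1,4,7,7,3,3](0)
Move 4: P2 pit4 -> P1=[1,4,6,3,0,1](6) P2=[1,4,7,7,0,4](1)
Move 5: P2 pit2 -> P1=[2,5,7,3,0,1](6) P2=[1,4,0,8,1,5](2)
Move 6: P2 pit4 -> P1=[2,5,7,3,0,1](6) P2=[1,4,0,8,0,6](2)
Move 7: P1 pit5 -> P1=[2,5,7,3,0,0](7) P2=[1,4,0,8,0,6](2)
Move 8: P2 pit3 -> P1=[3,6,8,4,1,0](7) P2=[1,4,0,0,1,7](3)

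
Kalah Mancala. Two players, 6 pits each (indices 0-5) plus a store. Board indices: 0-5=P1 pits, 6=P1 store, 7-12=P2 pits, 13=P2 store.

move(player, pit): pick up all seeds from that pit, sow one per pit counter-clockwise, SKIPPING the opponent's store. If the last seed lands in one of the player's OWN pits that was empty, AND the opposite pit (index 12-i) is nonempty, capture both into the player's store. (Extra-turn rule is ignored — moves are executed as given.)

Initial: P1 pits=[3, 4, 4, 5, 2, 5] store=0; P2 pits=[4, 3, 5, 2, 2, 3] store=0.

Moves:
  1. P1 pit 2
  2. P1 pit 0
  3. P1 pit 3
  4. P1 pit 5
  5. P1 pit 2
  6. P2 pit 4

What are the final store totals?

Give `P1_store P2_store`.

Move 1: P1 pit2 -> P1=[3,4,0,6,3,6](1) P2=[4,3,5,2,2,3](0)
Move 2: P1 pit0 -> P1=[0,5,1,7,3,6](1) P2=[4,3,5,2,2,3](0)
Move 3: P1 pit3 -> P1=[0,5,1,0,4,7](2) P2=[5,4,6,3,2,3](0)
Move 4: P1 pit5 -> P1=[0,5,1,0,4,0](3) P2=[6,5,7,4,3,4](0)
Move 5: P1 pit2 -> P1=[0,5,0,0,4,0](11) P2=[6,5,0,4,3,4](0)
Move 6: P2 pit4 -> P1=[1,5,0,0,4,0](11) P2=[6,5,0,4,0,5](1)

Answer: 11 1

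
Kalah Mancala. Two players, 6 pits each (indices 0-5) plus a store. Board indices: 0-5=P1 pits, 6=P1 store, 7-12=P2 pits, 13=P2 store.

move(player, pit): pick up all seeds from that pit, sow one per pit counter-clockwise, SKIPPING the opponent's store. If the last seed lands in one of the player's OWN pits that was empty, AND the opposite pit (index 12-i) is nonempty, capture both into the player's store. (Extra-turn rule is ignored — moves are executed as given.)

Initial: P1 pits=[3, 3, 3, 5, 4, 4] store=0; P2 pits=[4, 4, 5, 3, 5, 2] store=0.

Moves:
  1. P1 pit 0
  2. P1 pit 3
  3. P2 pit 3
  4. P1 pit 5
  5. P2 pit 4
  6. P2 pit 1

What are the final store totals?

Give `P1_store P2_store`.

Move 1: P1 pit0 -> P1=[0,4,4,6,4,4](0) P2=[4,4,5,3,5,2](0)
Move 2: P1 pit3 -> P1=[0,4,4,0,5,5](1) P2=[5,5,6,3,5,2](0)
Move 3: P2 pit3 -> P1=[0,4,4,0,5,5](1) P2=[5,5,6,0,6,3](1)
Move 4: P1 pit5 -> P1=[0,4,4,0,5,0](2) P2=[6,6,7,1,6,3](1)
Move 5: P2 pit4 -> P1=[1,5,5,1,5,0](2) P2=[6,6,7,1,0,4](2)
Move 6: P2 pit1 -> P1=[2,5,5,1,5,0](2) P2=[6,0,8,2,1,5](3)

Answer: 2 3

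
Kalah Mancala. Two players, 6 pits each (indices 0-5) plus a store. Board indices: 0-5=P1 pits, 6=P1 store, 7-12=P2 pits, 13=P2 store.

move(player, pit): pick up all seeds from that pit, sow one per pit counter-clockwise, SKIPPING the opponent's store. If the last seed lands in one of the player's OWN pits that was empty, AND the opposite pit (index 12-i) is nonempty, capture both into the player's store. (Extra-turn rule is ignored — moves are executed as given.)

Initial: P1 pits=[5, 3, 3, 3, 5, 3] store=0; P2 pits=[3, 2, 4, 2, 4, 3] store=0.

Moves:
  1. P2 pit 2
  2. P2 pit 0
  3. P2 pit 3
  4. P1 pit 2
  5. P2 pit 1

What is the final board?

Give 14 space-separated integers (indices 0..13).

Move 1: P2 pit2 -> P1=[5,3,3,3,5,3](0) P2=[3,2,0,3,5,4](1)
Move 2: P2 pit0 -> P1=[5,3,3,3,5,3](0) P2=[0,3,1,4,5,4](1)
Move 3: P2 pit3 -> P1=[6,3,3,3,5,3](0) P2=[0,3,1,0,6,5](2)
Move 4: P1 pit2 -> P1=[6,3,0,4,6,4](0) P2=[0,3,1,0,6,5](2)
Move 5: P2 pit1 -> P1=[6,3,0,4,6,4](0) P2=[0,0,2,1,7,5](2)

Answer: 6 3 0 4 6 4 0 0 0 2 1 7 5 2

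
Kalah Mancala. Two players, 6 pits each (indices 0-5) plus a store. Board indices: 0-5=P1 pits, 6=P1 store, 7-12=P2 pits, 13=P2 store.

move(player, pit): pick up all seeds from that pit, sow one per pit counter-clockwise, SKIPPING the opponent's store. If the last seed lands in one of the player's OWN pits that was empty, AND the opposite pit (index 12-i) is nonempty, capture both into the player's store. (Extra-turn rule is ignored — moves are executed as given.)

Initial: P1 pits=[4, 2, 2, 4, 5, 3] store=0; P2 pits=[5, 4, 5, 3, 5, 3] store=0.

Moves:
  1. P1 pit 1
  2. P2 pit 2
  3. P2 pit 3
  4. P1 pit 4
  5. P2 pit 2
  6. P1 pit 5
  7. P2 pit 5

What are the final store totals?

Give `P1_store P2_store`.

Move 1: P1 pit1 -> P1=[4,0,3,5,5,3](0) P2=[5,4,5,3,5,3](0)
Move 2: P2 pit2 -> P1=[5,0,3,5,5,3](0) P2=[5,4,0,4,6,4](1)
Move 3: P2 pit3 -> P1=[6,0,3,5,5,3](0) P2=[5,4,0,0,7,5](2)
Move 4: P1 pit4 -> P1=[6,0,3,5,0,4](1) P2=[6,5,1,0,7,5](2)
Move 5: P2 pit2 -> P1=[6,0,0,5,0,4](1) P2=[6,5,0,0,7,5](6)
Move 6: P1 pit5 -> P1=[6,0,0,5,0,0](2) P2=[7,6,1,0,7,5](6)
Move 7: P2 pit5 -> P1=[7,1,1,6,0,0](2) P2=[7,6,1,0,7,0](7)

Answer: 2 7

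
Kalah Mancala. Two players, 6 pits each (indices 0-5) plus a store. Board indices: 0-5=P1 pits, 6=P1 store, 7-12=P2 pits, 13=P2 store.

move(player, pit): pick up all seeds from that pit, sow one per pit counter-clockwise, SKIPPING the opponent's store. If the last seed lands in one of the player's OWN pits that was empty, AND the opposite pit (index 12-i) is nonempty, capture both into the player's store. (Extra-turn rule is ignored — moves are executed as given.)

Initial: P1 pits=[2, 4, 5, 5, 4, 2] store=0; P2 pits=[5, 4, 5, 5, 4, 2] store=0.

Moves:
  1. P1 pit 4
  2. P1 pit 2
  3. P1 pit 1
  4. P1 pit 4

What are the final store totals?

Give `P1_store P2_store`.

Answer: 3 0

Derivation:
Move 1: P1 pit4 -> P1=[2,4,5,5,0,3](1) P2=[6,5,5,5,4,2](0)
Move 2: P1 pit2 -> P1=[2,4,0,6,1,4](2) P2=[7,5,5,5,4,2](0)
Move 3: P1 pit1 -> P1=[2,0,1,7,2,5](2) P2=[7,5,5,5,4,2](0)
Move 4: P1 pit4 -> P1=[2,0,1,7,0,6](3) P2=[7,5,5,5,4,2](0)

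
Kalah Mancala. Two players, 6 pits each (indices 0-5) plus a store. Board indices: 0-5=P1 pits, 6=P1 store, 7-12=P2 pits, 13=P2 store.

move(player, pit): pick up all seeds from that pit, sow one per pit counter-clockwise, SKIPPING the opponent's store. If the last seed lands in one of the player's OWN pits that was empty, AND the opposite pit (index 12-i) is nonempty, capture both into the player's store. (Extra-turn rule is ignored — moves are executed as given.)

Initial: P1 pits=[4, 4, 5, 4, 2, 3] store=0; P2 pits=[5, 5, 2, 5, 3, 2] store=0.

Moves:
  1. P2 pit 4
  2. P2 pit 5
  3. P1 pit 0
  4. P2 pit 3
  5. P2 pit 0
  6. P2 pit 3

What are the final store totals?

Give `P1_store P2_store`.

Answer: 1 3

Derivation:
Move 1: P2 pit4 -> P1=[5,4,5,4,2,3](0) P2=[5,5,2,5,0,3](1)
Move 2: P2 pit5 -> P1=[6,5,5,4,2,3](0) P2=[5,5,2,5,0,0](2)
Move 3: P1 pit0 -> P1=[0,6,6,5,3,4](1) P2=[5,5,2,5,0,0](2)
Move 4: P2 pit3 -> P1=[1,7,6,5,3,4](1) P2=[5,5,2,0,1,1](3)
Move 5: P2 pit0 -> P1=[1,7,6,5,3,4](1) P2=[0,6,3,1,2,2](3)
Move 6: P2 pit3 -> P1=[1,7,6,5,3,4](1) P2=[0,6,3,0,3,2](3)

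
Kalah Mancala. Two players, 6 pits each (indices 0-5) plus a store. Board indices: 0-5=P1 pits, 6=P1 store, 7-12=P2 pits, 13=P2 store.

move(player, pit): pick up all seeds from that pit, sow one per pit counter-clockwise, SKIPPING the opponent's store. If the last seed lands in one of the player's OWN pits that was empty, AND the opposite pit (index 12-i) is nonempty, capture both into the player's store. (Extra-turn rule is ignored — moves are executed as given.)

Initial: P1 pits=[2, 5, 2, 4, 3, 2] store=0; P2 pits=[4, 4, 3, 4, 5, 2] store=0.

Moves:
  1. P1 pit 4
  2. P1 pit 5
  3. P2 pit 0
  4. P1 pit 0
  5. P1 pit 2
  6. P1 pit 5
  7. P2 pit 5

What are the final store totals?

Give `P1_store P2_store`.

Move 1: P1 pit4 -> P1=[2,5,2,4,0,3](1) P2=[5,4,3,4,5,2](0)
Move 2: P1 pit5 -> P1=[2,5,2,4,0,0](2) P2=[6,5,3,4,5,2](0)
Move 3: P2 pit0 -> P1=[2,5,2,4,0,0](2) P2=[0,6,4,5,6,3](1)
Move 4: P1 pit0 -> P1=[0,6,3,4,0,0](2) P2=[0,6,4,5,6,3](1)
Move 5: P1 pit2 -> P1=[0,6,0,5,1,1](2) P2=[0,6,4,5,6,3](1)
Move 6: P1 pit5 -> P1=[0,6,0,5,1,0](3) P2=[0,6,4,5,6,3](1)
Move 7: P2 pit5 -> P1=[1,7,0,5,1,0](3) P2=[0,6,4,5,6,0](2)

Answer: 3 2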